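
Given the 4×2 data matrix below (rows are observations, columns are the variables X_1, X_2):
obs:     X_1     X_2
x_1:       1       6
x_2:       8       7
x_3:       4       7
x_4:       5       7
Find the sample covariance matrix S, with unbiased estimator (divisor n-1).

Step 1 — column means:
  mean(X_1) = (1 + 8 + 4 + 5) / 4 = 18/4 = 4.5
  mean(X_2) = (6 + 7 + 7 + 7) / 4 = 27/4 = 6.75

Step 2 — sample covariance S[i,j] = (1/(n-1)) · Σ_k (x_{k,i} - mean_i) · (x_{k,j} - mean_j), with n-1 = 3.
  S[X_1,X_1] = ((-3.5)·(-3.5) + (3.5)·(3.5) + (-0.5)·(-0.5) + (0.5)·(0.5)) / 3 = 25/3 = 8.3333
  S[X_1,X_2] = ((-3.5)·(-0.75) + (3.5)·(0.25) + (-0.5)·(0.25) + (0.5)·(0.25)) / 3 = 3.5/3 = 1.1667
  S[X_2,X_2] = ((-0.75)·(-0.75) + (0.25)·(0.25) + (0.25)·(0.25) + (0.25)·(0.25)) / 3 = 0.75/3 = 0.25

S is symmetric (S[j,i] = S[i,j]). Assembling:

S = [[8.3333, 1.1667],
 [1.1667, 0.25]]


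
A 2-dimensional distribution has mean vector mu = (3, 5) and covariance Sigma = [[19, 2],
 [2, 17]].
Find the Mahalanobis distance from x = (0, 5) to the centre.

Step 1 — centre the observation: (x - mu) = (-3, 0).

Step 2 — invert Sigma. det(Sigma) = 19·17 - (2)² = 319.
  Sigma^{-1} = (1/det) · [[d, -b], [-b, a]] = [[0.0533, -0.0063],
 [-0.0063, 0.0596]].

Step 3 — form the quadratic (x - mu)^T · Sigma^{-1} · (x - mu):
  Sigma^{-1} · (x - mu) = (-0.1599, 0.0188).
  (x - mu)^T · [Sigma^{-1} · (x - mu)] = (-3)·(-0.1599) + (0)·(0.0188) = 0.4796.

Step 4 — take square root: d = √(0.4796) ≈ 0.6925.

d(x, mu) = √(0.4796) ≈ 0.6925


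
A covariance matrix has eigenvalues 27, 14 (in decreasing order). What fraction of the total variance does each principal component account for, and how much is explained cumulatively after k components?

Step 1 — total variance = trace(Sigma) = Σ λ_i = 27 + 14 = 41.

Step 2 — fraction explained by component i = λ_i / Σ λ:
  PC1: 27/41 = 0.6585
  PC2: 14/41 = 0.3415

Step 3 — cumulative fraction after k components = (λ_1 + ... + λ_k) / Σ λ:
  k = 1: 27/41 = 0.6585
  k = 2: (27 + 14)/41 = 41/41 = 1

Summary (fraction, with percent):

explained: PC1 0.6585 (65.85%), PC2 0.3415 (34.15%);  cumulative: 0.6585, 1


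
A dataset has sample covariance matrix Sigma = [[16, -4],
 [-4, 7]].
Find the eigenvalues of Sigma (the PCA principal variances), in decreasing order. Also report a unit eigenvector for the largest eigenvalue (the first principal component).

Step 1 — characteristic polynomial of 2×2 Sigma:
  det(Sigma - λI) = λ² - trace · λ + det = 0.
  trace = 16 + 7 = 23, det = 16·7 - (-4)² = 96.
Step 2 — discriminant:
  Δ = trace² - 4·det = 529 - 384 = 145.
Step 3 — eigenvalues:
  λ = (trace ± √Δ)/2 = (23 ± 12.0416)/2,
  λ_1 = 17.5208,  λ_2 = 5.4792.

Step 4 — unit eigenvector for λ_1: solve (Sigma - λ_1 I)v = 0. First row:
  (16 - 17.5208)·v_x + (-4)·v_y = 0, i.e. (-1.5208)·v_x + (-4)·v_y = 0,
  so v ∝ (b, λ_1 - a) = (-4, 1.5208); multiply by -1 so the first entry is positive: u = (4, -1.5208).
  ||u|| = √((4)² + (-1.5208)²) = √(18.3128) ≈ 4.2793,
  v_1 = u/||u|| ≈ (0.9347, -0.3554) (||v_1|| = 1).

λ_1 = 17.5208,  λ_2 = 5.4792;  v_1 ≈ (0.9347, -0.3554)


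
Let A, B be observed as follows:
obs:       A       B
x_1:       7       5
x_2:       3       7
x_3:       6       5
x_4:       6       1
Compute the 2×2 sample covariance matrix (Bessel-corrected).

Step 1 — column means:
  mean(A) = (7 + 3 + 6 + 6) / 4 = 22/4 = 5.5
  mean(B) = (5 + 7 + 5 + 1) / 4 = 18/4 = 4.5

Step 2 — sample covariance S[i,j] = (1/(n-1)) · Σ_k (x_{k,i} - mean_i) · (x_{k,j} - mean_j), with n-1 = 3.
  S[A,A] = ((1.5)·(1.5) + (-2.5)·(-2.5) + (0.5)·(0.5) + (0.5)·(0.5)) / 3 = 9/3 = 3
  S[A,B] = ((1.5)·(0.5) + (-2.5)·(2.5) + (0.5)·(0.5) + (0.5)·(-3.5)) / 3 = -7/3 = -2.3333
  S[B,B] = ((0.5)·(0.5) + (2.5)·(2.5) + (0.5)·(0.5) + (-3.5)·(-3.5)) / 3 = 19/3 = 6.3333

S is symmetric (S[j,i] = S[i,j]). Assembling:

S = [[3, -2.3333],
 [-2.3333, 6.3333]]


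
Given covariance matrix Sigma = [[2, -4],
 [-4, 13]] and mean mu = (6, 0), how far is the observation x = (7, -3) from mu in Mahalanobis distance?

Step 1 — centre the observation: (x - mu) = (1, -3).

Step 2 — invert Sigma. det(Sigma) = 2·13 - (-4)² = 10.
  Sigma^{-1} = (1/det) · [[d, -b], [-b, a]] = [[1.3, 0.4],
 [0.4, 0.2]].

Step 3 — form the quadratic (x - mu)^T · Sigma^{-1} · (x - mu):
  Sigma^{-1} · (x - mu) = (0.1, -0.2).
  (x - mu)^T · [Sigma^{-1} · (x - mu)] = (1)·(0.1) + (-3)·(-0.2) = 0.7.

Step 4 — take square root: d = √(0.7) ≈ 0.8367.

d(x, mu) = √(0.7) ≈ 0.8367


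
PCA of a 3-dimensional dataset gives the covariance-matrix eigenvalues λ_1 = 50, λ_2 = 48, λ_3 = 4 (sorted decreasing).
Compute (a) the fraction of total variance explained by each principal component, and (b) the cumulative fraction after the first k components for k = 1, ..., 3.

Step 1 — total variance = trace(Sigma) = Σ λ_i = 50 + 48 + 4 = 102.

Step 2 — fraction explained by component i = λ_i / Σ λ:
  PC1: 50/102 = 0.4902
  PC2: 48/102 = 0.4706
  PC3: 4/102 = 0.0392

Step 3 — cumulative fraction after k components = (λ_1 + ... + λ_k) / Σ λ:
  k = 1: 50/102 = 0.4902
  k = 2: (50 + 48)/102 = 98/102 = 0.9608
  k = 3: (50 + 48 + 4)/102 = 102/102 = 1

Summary (fraction, with percent):

explained: PC1 0.4902 (49.02%), PC2 0.4706 (47.06%), PC3 0.0392 (3.92%);  cumulative: 0.4902, 0.9608, 1


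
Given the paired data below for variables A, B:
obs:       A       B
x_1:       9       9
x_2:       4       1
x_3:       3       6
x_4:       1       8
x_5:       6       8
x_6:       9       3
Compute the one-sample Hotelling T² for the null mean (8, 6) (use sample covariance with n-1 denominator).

Step 1 — sample mean vector:
  mean(A) = (9 + 4 + 3 + 1 + 6 + 9) / 6 = 32/6 = 5.3333
  mean(B) = (9 + 1 + 6 + 8 + 8 + 3) / 6 = 35/6 = 5.8333
  x̄ = (5.3333, 5.8333),  deviation x̄ - mu_0 = (5.3333, 5.8333) - (8, 6) = (-2.6667, -0.1667).

Step 2 — sample covariance matrix, S[i,j] = (1/(n-1)) · Σ_k (x_{k,i} - mean_i) · (x_{k,j} - mean_j), divisor n-1 = 5:
  S[A,A] = ((3.6667)·(3.6667) + (-1.3333)·(-1.3333) + (-2.3333)·(-2.3333) + (-4.3333)·(-4.3333) + (0.6667)·(0.6667) + (3.6667)·(3.6667)) / 5 = 53.3333/5 = 10.6667
  S[A,B] = ((3.6667)·(3.1667) + (-1.3333)·(-4.8333) + (-2.3333)·(0.1667) + (-4.3333)·(2.1667) + (0.6667)·(2.1667) + (3.6667)·(-2.8333)) / 5 = -0.6667/5 = -0.1333
  S[B,B] = ((3.1667)·(3.1667) + (-4.8333)·(-4.8333) + (0.1667)·(0.1667) + (2.1667)·(2.1667) + (2.1667)·(2.1667) + (-2.8333)·(-2.8333)) / 5 = 50.8333/5 = 10.1667
  S = [[10.6667, -0.1333],
 [-0.1333, 10.1667]].

Step 3 — invert S. det(S) = 10.6667·10.1667 - (-0.1333)² = 108.4267.
  S^{-1} = (1/det) · [[d, -b], [-b, a]] = [[0.0938, 0.0012],
 [0.0012, 0.0984]].

Step 4 — quadratic form (x̄ - mu_0)^T · S^{-1} · (x̄ - mu_0):
  S^{-1} · (x̄ - mu_0) = (-0.2502, -0.0197),
  (x̄ - mu_0)^T · [...] = (-2.6667)·(-0.2502) + (-0.1667)·(-0.0197) = 0.6706.

Step 5 — scale by n: T² = 6 · 0.6706 = 4.0236.

T² ≈ 4.0236


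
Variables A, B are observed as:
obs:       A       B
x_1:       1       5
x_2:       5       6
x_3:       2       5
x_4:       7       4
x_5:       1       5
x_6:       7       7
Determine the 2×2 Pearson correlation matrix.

Step 1 — column means:
  mean(A) = (1 + 5 + 2 + 7 + 1 + 7) / 6 = 23/6 = 3.8333
  mean(B) = (5 + 6 + 5 + 4 + 5 + 7) / 6 = 32/6 = 5.3333

Step 2 — sample variances and covariances s[i,j] = (1/(n-1)) · Σ_k (x_{k,i} - mean_i) · (x_{k,j} - mean_j), with n-1 = 5:
  s[A,A] = ((-2.8333)·(-2.8333) + (1.1667)·(1.1667) + (-1.8333)·(-1.8333) + (3.1667)·(3.1667) + (-2.8333)·(-2.8333) + (3.1667)·(3.1667)) / 5 = 40.8333/5 = 8.1667
  s[A,B] = ((-2.8333)·(-0.3333) + (1.1667)·(0.6667) + (-1.8333)·(-0.3333) + (3.1667)·(-1.3333) + (-2.8333)·(-0.3333) + (3.1667)·(1.6667)) / 5 = 4.3333/5 = 0.8667
  s[B,B] = ((-0.3333)·(-0.3333) + (0.6667)·(0.6667) + (-0.3333)·(-0.3333) + (-1.3333)·(-1.3333) + (-0.3333)·(-0.3333) + (1.6667)·(1.6667)) / 5 = 5.3333/5 = 1.0667
  Sample standard deviations s_i = √(s[i,i]):
  s(A) = √(8.1667) = 2.8577
  s(B) = √(1.0667) = 1.0328

Step 3 — r_{ij} = s_{ij} / (s_i · s_j):
  r[A,A] = 1 (diagonal).
  r[A,B] = 0.8667 / (2.8577 · 1.0328) = 0.8667 / 2.9515 = 0.2936
  r[B,B] = 1 (diagonal).

R is symmetric with unit diagonal. Assembling:

R = [[1, 0.2936],
 [0.2936, 1]]


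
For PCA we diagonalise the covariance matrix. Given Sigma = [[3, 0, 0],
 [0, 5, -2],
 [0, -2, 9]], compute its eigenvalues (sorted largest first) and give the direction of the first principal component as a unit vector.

Step 1 — characteristic polynomial p(λ) = det(λI - Sigma) = λ³ - tr·λ² + c_1·λ - det, where tr = trace, c_1 = sum of the principal 2×2 minors, det = det(Sigma):
  tr = 3 + 5 + 9 = 17,
  c_1 = (3·5 - (0)²) + (3·9 - (0)²) + (5·9 - (-2)²) = 15 + 27 + 41 = 83,
  det = 3·(5·9 - (-2)²) - (0)·((0)·9 - (-2)·(0)) + (0)·((0)·(-2) - 5·(0)) = 3·(41) - (0)·(0) + (0)·(0) = 123.
  So p(λ) = λ³ - 17λ² + 83λ - 123.
Step 2 — look for an integer root (rational root theorem: any rational root is an integer divisor of 123). Testing λ = 3:
  p(3) = 27 - 153 + 249 - 123 = 0  ✓
  Dividing out (λ - 3): p(λ) = (λ - 3)(λ² - 14λ + 41).
Step 3 — remaining eigenvalues from the quadratic λ² - 14λ + 41 = 0:
  Δ = 14² - 4·41 = 196 - 164 = 32,  λ = (14 ± √32)/2 = (14 ± 5.6569)/2 ≈ 9.8284 or 4.1716.
  Sorted: λ_1 = 9.8284,  λ_2 = 4.1716,  λ_3 = 3  (check: sum = 17 = tr ✓).

Step 4 — unit eigenvector for λ_1 ≈ 9.8284: v spans the null space of (Sigma - λ_1 I), whose rows are
  r_1 = (-6.8284, 0, 0),  r_2 = (0, -4.8284, -2),  r_3 = (0, -2, -0.8284).
  v is orthogonal to every row, so take v ∝ r_1 × r_2 = ((0)·(-2) - (0)·(-4.8284), (0)·(0) - (-6.8284)·(-2), (-6.8284)·(-4.8284) - (0)·(0)) ≈ (0, -13.6569, 32.9706).
  Rescale (multiply by -1 so the first nonzero entry is positive): u = (0, 13.6569, -32.9706).
  ||u|| = √((0)² + (13.6569)² + (-32.9706)²) = √(1273.5677) ≈ 35.6871,  v_1 = u/||u|| ≈ (0, 0.3827, -0.9239) (||v_1|| = 1).

λ_1 = 9.8284,  λ_2 = 4.1716,  λ_3 = 3;  v_1 ≈ (0, 0.3827, -0.9239)


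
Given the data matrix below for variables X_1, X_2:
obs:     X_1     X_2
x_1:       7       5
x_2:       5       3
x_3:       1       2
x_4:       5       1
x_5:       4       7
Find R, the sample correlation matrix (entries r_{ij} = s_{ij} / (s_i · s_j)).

Step 1 — column means:
  mean(X_1) = (7 + 5 + 1 + 5 + 4) / 5 = 22/5 = 4.4
  mean(X_2) = (5 + 3 + 2 + 1 + 7) / 5 = 18/5 = 3.6

Step 2 — sample variances and covariances s[i,j] = (1/(n-1)) · Σ_k (x_{k,i} - mean_i) · (x_{k,j} - mean_j), with n-1 = 4:
  s[X_1,X_1] = ((2.6)·(2.6) + (0.6)·(0.6) + (-3.4)·(-3.4) + (0.6)·(0.6) + (-0.4)·(-0.4)) / 4 = 19.2/4 = 4.8
  s[X_1,X_2] = ((2.6)·(1.4) + (0.6)·(-0.6) + (-3.4)·(-1.6) + (0.6)·(-2.6) + (-0.4)·(3.4)) / 4 = 5.8/4 = 1.45
  s[X_2,X_2] = ((1.4)·(1.4) + (-0.6)·(-0.6) + (-1.6)·(-1.6) + (-2.6)·(-2.6) + (3.4)·(3.4)) / 4 = 23.2/4 = 5.8
  Sample standard deviations s_i = √(s[i,i]):
  s(X_1) = √(4.8) = 2.1909
  s(X_2) = √(5.8) = 2.4083

Step 3 — r_{ij} = s_{ij} / (s_i · s_j):
  r[X_1,X_1] = 1 (diagonal).
  r[X_1,X_2] = 1.45 / (2.1909 · 2.4083) = 1.45 / 5.2764 = 0.2748
  r[X_2,X_2] = 1 (diagonal).

R is symmetric with unit diagonal. Assembling:

R = [[1, 0.2748],
 [0.2748, 1]]


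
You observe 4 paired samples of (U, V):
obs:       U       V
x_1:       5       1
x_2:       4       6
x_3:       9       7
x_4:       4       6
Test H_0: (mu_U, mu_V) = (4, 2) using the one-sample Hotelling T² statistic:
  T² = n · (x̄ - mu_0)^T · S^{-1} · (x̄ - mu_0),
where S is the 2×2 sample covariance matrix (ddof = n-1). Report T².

Step 1 — sample mean vector:
  mean(U) = (5 + 4 + 9 + 4) / 4 = 22/4 = 5.5
  mean(V) = (1 + 6 + 7 + 6) / 4 = 20/4 = 5
  x̄ = (5.5, 5),  deviation x̄ - mu_0 = (5.5, 5) - (4, 2) = (1.5, 3).

Step 2 — sample covariance matrix, S[i,j] = (1/(n-1)) · Σ_k (x_{k,i} - mean_i) · (x_{k,j} - mean_j), divisor n-1 = 3:
  S[U,U] = ((-0.5)·(-0.5) + (-1.5)·(-1.5) + (3.5)·(3.5) + (-1.5)·(-1.5)) / 3 = 17/3 = 5.6667
  S[U,V] = ((-0.5)·(-4) + (-1.5)·(1) + (3.5)·(2) + (-1.5)·(1)) / 3 = 6/3 = 2
  S[V,V] = ((-4)·(-4) + (1)·(1) + (2)·(2) + (1)·(1)) / 3 = 22/3 = 7.3333
  S = [[5.6667, 2],
 [2, 7.3333]].

Step 3 — invert S. det(S) = 5.6667·7.3333 - (2)² = 37.5556.
  S^{-1} = (1/det) · [[d, -b], [-b, a]] = [[0.1953, -0.0533],
 [-0.0533, 0.1509]].

Step 4 — quadratic form (x̄ - mu_0)^T · S^{-1} · (x̄ - mu_0):
  S^{-1} · (x̄ - mu_0) = (0.1331, 0.3728),
  (x̄ - mu_0)^T · [...] = (1.5)·(0.1331) + (3)·(0.3728) = 1.318.

Step 5 — scale by n: T² = 4 · 1.318 = 5.2722.

T² ≈ 5.2722


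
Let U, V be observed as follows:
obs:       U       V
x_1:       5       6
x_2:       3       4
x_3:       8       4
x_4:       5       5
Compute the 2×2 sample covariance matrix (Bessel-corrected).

Step 1 — column means:
  mean(U) = (5 + 3 + 8 + 5) / 4 = 21/4 = 5.25
  mean(V) = (6 + 4 + 4 + 5) / 4 = 19/4 = 4.75

Step 2 — sample covariance S[i,j] = (1/(n-1)) · Σ_k (x_{k,i} - mean_i) · (x_{k,j} - mean_j), with n-1 = 3.
  S[U,U] = ((-0.25)·(-0.25) + (-2.25)·(-2.25) + (2.75)·(2.75) + (-0.25)·(-0.25)) / 3 = 12.75/3 = 4.25
  S[U,V] = ((-0.25)·(1.25) + (-2.25)·(-0.75) + (2.75)·(-0.75) + (-0.25)·(0.25)) / 3 = -0.75/3 = -0.25
  S[V,V] = ((1.25)·(1.25) + (-0.75)·(-0.75) + (-0.75)·(-0.75) + (0.25)·(0.25)) / 3 = 2.75/3 = 0.9167

S is symmetric (S[j,i] = S[i,j]). Assembling:

S = [[4.25, -0.25],
 [-0.25, 0.9167]]


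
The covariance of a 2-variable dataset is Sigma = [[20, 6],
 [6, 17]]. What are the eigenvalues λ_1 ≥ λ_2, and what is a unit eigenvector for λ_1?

Step 1 — characteristic polynomial of 2×2 Sigma:
  det(Sigma - λI) = λ² - trace · λ + det = 0.
  trace = 20 + 17 = 37, det = 20·17 - (6)² = 304.
Step 2 — discriminant:
  Δ = trace² - 4·det = 1369 - 1216 = 153.
Step 3 — eigenvalues:
  λ = (trace ± √Δ)/2 = (37 ± 12.3693)/2,
  λ_1 = 24.6847,  λ_2 = 12.3153.

Step 4 — unit eigenvector for λ_1: solve (Sigma - λ_1 I)v = 0. First row:
  (20 - 24.6847)·v_x + (6)·v_y = 0, i.e. (-4.6847)·v_x + (6)·v_y = 0,
  so v ∝ (b, λ_1 - a) = (6, 4.6847) = u.
  ||u|| = √((6)² + (4.6847)²) = √(57.946) ≈ 7.6122,
  v_1 = u/||u|| ≈ (0.7882, 0.6154) (||v_1|| = 1).

λ_1 = 24.6847,  λ_2 = 12.3153;  v_1 ≈ (0.7882, 0.6154)


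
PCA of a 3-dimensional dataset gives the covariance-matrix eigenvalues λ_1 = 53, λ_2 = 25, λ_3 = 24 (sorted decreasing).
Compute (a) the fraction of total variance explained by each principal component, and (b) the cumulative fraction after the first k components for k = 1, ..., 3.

Step 1 — total variance = trace(Sigma) = Σ λ_i = 53 + 25 + 24 = 102.

Step 2 — fraction explained by component i = λ_i / Σ λ:
  PC1: 53/102 = 0.5196
  PC2: 25/102 = 0.2451
  PC3: 24/102 = 0.2353

Step 3 — cumulative fraction after k components = (λ_1 + ... + λ_k) / Σ λ:
  k = 1: 53/102 = 0.5196
  k = 2: (53 + 25)/102 = 78/102 = 0.7647
  k = 3: (53 + 25 + 24)/102 = 102/102 = 1

Summary (fraction, with percent):

explained: PC1 0.5196 (51.96%), PC2 0.2451 (24.51%), PC3 0.2353 (23.53%);  cumulative: 0.5196, 0.7647, 1


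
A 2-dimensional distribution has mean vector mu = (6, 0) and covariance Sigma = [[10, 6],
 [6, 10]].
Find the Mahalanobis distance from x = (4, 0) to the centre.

Step 1 — centre the observation: (x - mu) = (-2, 0).

Step 2 — invert Sigma. det(Sigma) = 10·10 - (6)² = 64.
  Sigma^{-1} = (1/det) · [[d, -b], [-b, a]] = [[0.1562, -0.0938],
 [-0.0938, 0.1562]].

Step 3 — form the quadratic (x - mu)^T · Sigma^{-1} · (x - mu):
  Sigma^{-1} · (x - mu) = (-0.3125, 0.1875).
  (x - mu)^T · [Sigma^{-1} · (x - mu)] = (-2)·(-0.3125) + (0)·(0.1875) = 0.625.

Step 4 — take square root: d = √(0.625) ≈ 0.7906.

d(x, mu) = √(0.625) ≈ 0.7906


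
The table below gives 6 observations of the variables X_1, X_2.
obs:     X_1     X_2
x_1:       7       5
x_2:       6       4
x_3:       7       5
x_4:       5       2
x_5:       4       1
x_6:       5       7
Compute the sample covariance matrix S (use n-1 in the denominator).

Step 1 — column means:
  mean(X_1) = (7 + 6 + 7 + 5 + 4 + 5) / 6 = 34/6 = 5.6667
  mean(X_2) = (5 + 4 + 5 + 2 + 1 + 7) / 6 = 24/6 = 4

Step 2 — sample covariance S[i,j] = (1/(n-1)) · Σ_k (x_{k,i} - mean_i) · (x_{k,j} - mean_j), with n-1 = 5.
  S[X_1,X_1] = ((1.3333)·(1.3333) + (0.3333)·(0.3333) + (1.3333)·(1.3333) + (-0.6667)·(-0.6667) + (-1.6667)·(-1.6667) + (-0.6667)·(-0.6667)) / 5 = 7.3333/5 = 1.4667
  S[X_1,X_2] = ((1.3333)·(1) + (0.3333)·(0) + (1.3333)·(1) + (-0.6667)·(-2) + (-1.6667)·(-3) + (-0.6667)·(3)) / 5 = 7/5 = 1.4
  S[X_2,X_2] = ((1)·(1) + (0)·(0) + (1)·(1) + (-2)·(-2) + (-3)·(-3) + (3)·(3)) / 5 = 24/5 = 4.8

S is symmetric (S[j,i] = S[i,j]). Assembling:

S = [[1.4667, 1.4],
 [1.4, 4.8]]


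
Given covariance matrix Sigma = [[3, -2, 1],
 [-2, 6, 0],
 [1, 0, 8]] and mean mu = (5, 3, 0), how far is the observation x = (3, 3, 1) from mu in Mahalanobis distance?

Step 1 — centre the observation: (x - mu) = (-2, 0, 1).

Step 2 — invert Sigma (cofactor / det for 3×3, or solve directly):
  Sigma^{-1} = [[0.4528, 0.1509, -0.0566],
 [0.1509, 0.217, -0.0189],
 [-0.0566, -0.0189, 0.1321]].

Step 3 — form the quadratic (x - mu)^T · Sigma^{-1} · (x - mu):
  Sigma^{-1} · (x - mu) = (-0.9623, -0.3208, 0.2453).
  (x - mu)^T · [Sigma^{-1} · (x - mu)] = (-2)·(-0.9623) + (0)·(-0.3208) + (1)·(0.2453) = 2.1698.

Step 4 — take square root: d = √(2.1698) ≈ 1.473.

d(x, mu) = √(2.1698) ≈ 1.473


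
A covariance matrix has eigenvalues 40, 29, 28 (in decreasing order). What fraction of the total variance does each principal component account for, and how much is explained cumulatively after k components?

Step 1 — total variance = trace(Sigma) = Σ λ_i = 40 + 29 + 28 = 97.

Step 2 — fraction explained by component i = λ_i / Σ λ:
  PC1: 40/97 = 0.4124
  PC2: 29/97 = 0.299
  PC3: 28/97 = 0.2887

Step 3 — cumulative fraction after k components = (λ_1 + ... + λ_k) / Σ λ:
  k = 1: 40/97 = 0.4124
  k = 2: (40 + 29)/97 = 69/97 = 0.7113
  k = 3: (40 + 29 + 28)/97 = 97/97 = 1

Summary (fraction, with percent):

explained: PC1 0.4124 (41.24%), PC2 0.299 (29.9%), PC3 0.2887 (28.87%);  cumulative: 0.4124, 0.7113, 1


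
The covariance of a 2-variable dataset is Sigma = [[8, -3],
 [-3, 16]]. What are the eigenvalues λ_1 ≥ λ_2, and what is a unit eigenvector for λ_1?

Step 1 — characteristic polynomial of 2×2 Sigma:
  det(Sigma - λI) = λ² - trace · λ + det = 0.
  trace = 8 + 16 = 24, det = 8·16 - (-3)² = 119.
Step 2 — discriminant:
  Δ = trace² - 4·det = 576 - 476 = 100.
Step 3 — eigenvalues:
  λ = (trace ± √Δ)/2 = (24 ± 10)/2,
  λ_1 = 17,  λ_2 = 7.

Step 4 — unit eigenvector for λ_1: solve (Sigma - λ_1 I)v = 0. First row:
  (8 - 17)·v_x + (-3)·v_y = 0, i.e. (-9)·v_x + (-3)·v_y = 0,
  so v ∝ (b, λ_1 - a) = (-3, 9); multiply by -1 so the first entry is positive: u = (3, -9).
  ||u|| = √((3)² + (-9)²) = √(90) ≈ 9.4868,
  v_1 = u/||u|| ≈ (0.3162, -0.9487) (||v_1|| = 1).

λ_1 = 17,  λ_2 = 7;  v_1 ≈ (0.3162, -0.9487)


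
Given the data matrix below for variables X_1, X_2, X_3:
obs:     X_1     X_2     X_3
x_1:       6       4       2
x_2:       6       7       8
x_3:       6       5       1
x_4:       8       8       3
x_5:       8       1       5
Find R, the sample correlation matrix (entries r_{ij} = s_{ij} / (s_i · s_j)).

Step 1 — column means:
  mean(X_1) = (6 + 6 + 6 + 8 + 8) / 5 = 34/5 = 6.8
  mean(X_2) = (4 + 7 + 5 + 8 + 1) / 5 = 25/5 = 5
  mean(X_3) = (2 + 8 + 1 + 3 + 5) / 5 = 19/5 = 3.8

Step 2 — sample variances and covariances s[i,j] = (1/(n-1)) · Σ_k (x_{k,i} - mean_i) · (x_{k,j} - mean_j), with n-1 = 4:
  s[X_1,X_1] = ((-0.8)·(-0.8) + (-0.8)·(-0.8) + (-0.8)·(-0.8) + (1.2)·(1.2) + (1.2)·(1.2)) / 4 = 4.8/4 = 1.2
  s[X_1,X_2] = ((-0.8)·(-1) + (-0.8)·(2) + (-0.8)·(0) + (1.2)·(3) + (1.2)·(-4)) / 4 = -2/4 = -0.5
  s[X_1,X_3] = ((-0.8)·(-1.8) + (-0.8)·(4.2) + (-0.8)·(-2.8) + (1.2)·(-0.8) + (1.2)·(1.2)) / 4 = 0.8/4 = 0.2
  s[X_2,X_2] = ((-1)·(-1) + (2)·(2) + (0)·(0) + (3)·(3) + (-4)·(-4)) / 4 = 30/4 = 7.5
  s[X_2,X_3] = ((-1)·(-1.8) + (2)·(4.2) + (0)·(-2.8) + (3)·(-0.8) + (-4)·(1.2)) / 4 = 3/4 = 0.75
  s[X_3,X_3] = ((-1.8)·(-1.8) + (4.2)·(4.2) + (-2.8)·(-2.8) + (-0.8)·(-0.8) + (1.2)·(1.2)) / 4 = 30.8/4 = 7.7
  Sample standard deviations s_i = √(s[i,i]):
  s(X_1) = √(1.2) = 1.0954
  s(X_2) = √(7.5) = 2.7386
  s(X_3) = √(7.7) = 2.7749

Step 3 — r_{ij} = s_{ij} / (s_i · s_j):
  r[X_1,X_1] = 1 (diagonal).
  r[X_1,X_2] = -0.5 / (1.0954 · 2.7386) = -0.5 / 3 = -0.1667
  r[X_1,X_3] = 0.2 / (1.0954 · 2.7749) = 0.2 / 3.0397 = 0.0658
  r[X_2,X_2] = 1 (diagonal).
  r[X_2,X_3] = 0.75 / (2.7386 · 2.7749) = 0.75 / 7.5993 = 0.0987
  r[X_3,X_3] = 1 (diagonal).

R is symmetric with unit diagonal. Assembling:

R = [[1, -0.1667, 0.0658],
 [-0.1667, 1, 0.0987],
 [0.0658, 0.0987, 1]]


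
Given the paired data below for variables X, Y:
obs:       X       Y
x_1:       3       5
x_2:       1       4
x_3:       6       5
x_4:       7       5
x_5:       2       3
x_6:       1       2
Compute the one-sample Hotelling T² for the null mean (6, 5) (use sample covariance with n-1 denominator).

Step 1 — sample mean vector:
  mean(X) = (3 + 1 + 6 + 7 + 2 + 1) / 6 = 20/6 = 3.3333
  mean(Y) = (5 + 4 + 5 + 5 + 3 + 2) / 6 = 24/6 = 4
  x̄ = (3.3333, 4),  deviation x̄ - mu_0 = (3.3333, 4) - (6, 5) = (-2.6667, -1).

Step 2 — sample covariance matrix, S[i,j] = (1/(n-1)) · Σ_k (x_{k,i} - mean_i) · (x_{k,j} - mean_j), divisor n-1 = 5:
  S[X,X] = ((-0.3333)·(-0.3333) + (-2.3333)·(-2.3333) + (2.6667)·(2.6667) + (3.6667)·(3.6667) + (-1.3333)·(-1.3333) + (-2.3333)·(-2.3333)) / 5 = 33.3333/5 = 6.6667
  S[X,Y] = ((-0.3333)·(1) + (-2.3333)·(0) + (2.6667)·(1) + (3.6667)·(1) + (-1.3333)·(-1) + (-2.3333)·(-2)) / 5 = 12/5 = 2.4
  S[Y,Y] = ((1)·(1) + (0)·(0) + (1)·(1) + (1)·(1) + (-1)·(-1) + (-2)·(-2)) / 5 = 8/5 = 1.6
  S = [[6.6667, 2.4],
 [2.4, 1.6]].

Step 3 — invert S. det(S) = 6.6667·1.6 - (2.4)² = 4.9067.
  S^{-1} = (1/det) · [[d, -b], [-b, a]] = [[0.3261, -0.4891],
 [-0.4891, 1.3587]].

Step 4 — quadratic form (x̄ - mu_0)^T · S^{-1} · (x̄ - mu_0):
  S^{-1} · (x̄ - mu_0) = (-0.3804, -0.0543),
  (x̄ - mu_0)^T · [...] = (-2.6667)·(-0.3804) + (-1)·(-0.0543) = 1.0688.

Step 5 — scale by n: T² = 6 · 1.0688 = 6.413.

T² ≈ 6.413


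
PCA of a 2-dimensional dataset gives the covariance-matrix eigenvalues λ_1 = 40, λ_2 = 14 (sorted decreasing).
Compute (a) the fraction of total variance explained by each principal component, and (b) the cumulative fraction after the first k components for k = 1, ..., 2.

Step 1 — total variance = trace(Sigma) = Σ λ_i = 40 + 14 = 54.

Step 2 — fraction explained by component i = λ_i / Σ λ:
  PC1: 40/54 = 0.7407
  PC2: 14/54 = 0.2593

Step 3 — cumulative fraction after k components = (λ_1 + ... + λ_k) / Σ λ:
  k = 1: 40/54 = 0.7407
  k = 2: (40 + 14)/54 = 54/54 = 1

Summary (fraction, with percent):

explained: PC1 0.7407 (74.07%), PC2 0.2593 (25.93%);  cumulative: 0.7407, 1


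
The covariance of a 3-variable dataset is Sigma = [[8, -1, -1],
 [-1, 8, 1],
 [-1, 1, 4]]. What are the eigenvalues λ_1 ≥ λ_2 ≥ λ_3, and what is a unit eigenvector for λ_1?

Step 1 — characteristic polynomial p(λ) = det(λI - Sigma) = λ³ - tr·λ² + c_1·λ - det, where tr = trace, c_1 = sum of the principal 2×2 minors, det = det(Sigma):
  tr = 8 + 8 + 4 = 20,
  c_1 = (8·8 - (-1)²) + (8·4 - (-1)²) + (8·4 - (1)²) = 63 + 31 + 31 = 125,
  det = 8·(8·4 - (1)²) - (-1)·((-1)·4 - (1)·(-1)) + (-1)·((-1)·(1) - 8·(-1)) = 8·(31) - (-1)·(-3) + (-1)·(7) = 238.
  So p(λ) = λ³ - 20λ² + 125λ - 238.
Step 2 — look for an integer root (rational root theorem: any rational root is an integer divisor of 238). Testing λ = 7:
  p(7) = 343 - 980 + 875 - 238 = 0  ✓
  Dividing out (λ - 7): p(λ) = (λ - 7)(λ² - 13λ + 34).
Step 3 — remaining eigenvalues from the quadratic λ² - 13λ + 34 = 0:
  Δ = 13² - 4·34 = 169 - 136 = 33,  λ = (13 ± √33)/2 = (13 ± 5.7446)/2 ≈ 9.3723 or 3.6277.
  Sorted: λ_1 = 9.3723,  λ_2 = 7,  λ_3 = 3.6277  (check: sum = 20 = tr ✓).

Step 4 — unit eigenvector for λ_1 ≈ 9.3723: v spans the null space of (Sigma - λ_1 I), whose rows are
  r_1 = (-1.3723, -1, -1),  r_2 = (-1, -1.3723, 1),  r_3 = (-1, 1, -5.3723).
  v is orthogonal to every row, so take v ∝ r_1 × r_2 = ((-1)·(1) - (-1)·(-1.3723), (-1)·(-1) - (-1.3723)·(1), (-1.3723)·(-1.3723) - (-1)·(-1)) ≈ (-2.3723, 2.3723, 0.8832).
  Rescale (multiply by -1 so the first nonzero entry is positive): u = (2.3723, -2.3723, -0.8832).
  ||u|| = √((2.3723)² + (-2.3723)² + (-0.8832)²) = √(12.0354) ≈ 3.4692,  v_1 = u/||u|| ≈ (0.6838, -0.6838, -0.2546) (||v_1|| = 1).

λ_1 = 9.3723,  λ_2 = 7,  λ_3 = 3.6277;  v_1 ≈ (0.6838, -0.6838, -0.2546)


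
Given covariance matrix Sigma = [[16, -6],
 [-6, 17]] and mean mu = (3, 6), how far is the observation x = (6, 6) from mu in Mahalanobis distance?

Step 1 — centre the observation: (x - mu) = (3, 0).

Step 2 — invert Sigma. det(Sigma) = 16·17 - (-6)² = 236.
  Sigma^{-1} = (1/det) · [[d, -b], [-b, a]] = [[0.072, 0.0254],
 [0.0254, 0.0678]].

Step 3 — form the quadratic (x - mu)^T · Sigma^{-1} · (x - mu):
  Sigma^{-1} · (x - mu) = (0.2161, 0.0763).
  (x - mu)^T · [Sigma^{-1} · (x - mu)] = (3)·(0.2161) + (0)·(0.0763) = 0.6483.

Step 4 — take square root: d = √(0.6483) ≈ 0.8052.

d(x, mu) = √(0.6483) ≈ 0.8052


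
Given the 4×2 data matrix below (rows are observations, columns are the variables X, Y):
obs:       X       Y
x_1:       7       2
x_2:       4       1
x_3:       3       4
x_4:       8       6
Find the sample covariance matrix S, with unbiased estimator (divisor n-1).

Step 1 — column means:
  mean(X) = (7 + 4 + 3 + 8) / 4 = 22/4 = 5.5
  mean(Y) = (2 + 1 + 4 + 6) / 4 = 13/4 = 3.25

Step 2 — sample covariance S[i,j] = (1/(n-1)) · Σ_k (x_{k,i} - mean_i) · (x_{k,j} - mean_j), with n-1 = 3.
  S[X,X] = ((1.5)·(1.5) + (-1.5)·(-1.5) + (-2.5)·(-2.5) + (2.5)·(2.5)) / 3 = 17/3 = 5.6667
  S[X,Y] = ((1.5)·(-1.25) + (-1.5)·(-2.25) + (-2.5)·(0.75) + (2.5)·(2.75)) / 3 = 6.5/3 = 2.1667
  S[Y,Y] = ((-1.25)·(-1.25) + (-2.25)·(-2.25) + (0.75)·(0.75) + (2.75)·(2.75)) / 3 = 14.75/3 = 4.9167

S is symmetric (S[j,i] = S[i,j]). Assembling:

S = [[5.6667, 2.1667],
 [2.1667, 4.9167]]


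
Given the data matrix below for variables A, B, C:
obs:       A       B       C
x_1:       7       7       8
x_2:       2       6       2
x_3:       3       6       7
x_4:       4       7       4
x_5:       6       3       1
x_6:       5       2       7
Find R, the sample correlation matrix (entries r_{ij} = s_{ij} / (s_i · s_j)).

Step 1 — column means:
  mean(A) = (7 + 2 + 3 + 4 + 6 + 5) / 6 = 27/6 = 4.5
  mean(B) = (7 + 6 + 6 + 7 + 3 + 2) / 6 = 31/6 = 5.1667
  mean(C) = (8 + 2 + 7 + 4 + 1 + 7) / 6 = 29/6 = 4.8333

Step 2 — sample variances and covariances s[i,j] = (1/(n-1)) · Σ_k (x_{k,i} - mean_i) · (x_{k,j} - mean_j), with n-1 = 5:
  s[A,A] = ((2.5)·(2.5) + (-2.5)·(-2.5) + (-1.5)·(-1.5) + (-0.5)·(-0.5) + (1.5)·(1.5) + (0.5)·(0.5)) / 5 = 17.5/5 = 3.5
  s[A,B] = ((2.5)·(1.8333) + (-2.5)·(0.8333) + (-1.5)·(0.8333) + (-0.5)·(1.8333) + (1.5)·(-2.1667) + (0.5)·(-3.1667)) / 5 = -4.5/5 = -0.9
  s[A,C] = ((2.5)·(3.1667) + (-2.5)·(-2.8333) + (-1.5)·(2.1667) + (-0.5)·(-0.8333) + (1.5)·(-3.8333) + (0.5)·(2.1667)) / 5 = 7.5/5 = 1.5
  s[B,B] = ((1.8333)·(1.8333) + (0.8333)·(0.8333) + (0.8333)·(0.8333) + (1.8333)·(1.8333) + (-2.1667)·(-2.1667) + (-3.1667)·(-3.1667)) / 5 = 22.8333/5 = 4.5667
  s[B,C] = ((1.8333)·(3.1667) + (0.8333)·(-2.8333) + (0.8333)·(2.1667) + (1.8333)·(-0.8333) + (-2.1667)·(-3.8333) + (-3.1667)·(2.1667)) / 5 = 5.1667/5 = 1.0333
  s[C,C] = ((3.1667)·(3.1667) + (-2.8333)·(-2.8333) + (2.1667)·(2.1667) + (-0.8333)·(-0.8333) + (-3.8333)·(-3.8333) + (2.1667)·(2.1667)) / 5 = 42.8333/5 = 8.5667
  Sample standard deviations s_i = √(s[i,i]):
  s(A) = √(3.5) = 1.8708
  s(B) = √(4.5667) = 2.137
  s(C) = √(8.5667) = 2.9269

Step 3 — r_{ij} = s_{ij} / (s_i · s_j):
  r[A,A] = 1 (diagonal).
  r[A,B] = -0.9 / (1.8708 · 2.137) = -0.9 / 3.9979 = -0.2251
  r[A,C] = 1.5 / (1.8708 · 2.9269) = 1.5 / 5.4757 = 0.2739
  r[B,B] = 1 (diagonal).
  r[B,C] = 1.0333 / (2.137 · 2.9269) = 1.0333 / 6.2547 = 0.1652
  r[C,C] = 1 (diagonal).

R is symmetric with unit diagonal. Assembling:

R = [[1, -0.2251, 0.2739],
 [-0.2251, 1, 0.1652],
 [0.2739, 0.1652, 1]]


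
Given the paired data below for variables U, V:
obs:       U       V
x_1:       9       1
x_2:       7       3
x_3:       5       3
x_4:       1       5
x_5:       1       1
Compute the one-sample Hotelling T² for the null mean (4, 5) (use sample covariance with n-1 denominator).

Step 1 — sample mean vector:
  mean(U) = (9 + 7 + 5 + 1 + 1) / 5 = 23/5 = 4.6
  mean(V) = (1 + 3 + 3 + 5 + 1) / 5 = 13/5 = 2.6
  x̄ = (4.6, 2.6),  deviation x̄ - mu_0 = (4.6, 2.6) - (4, 5) = (0.6, -2.4).

Step 2 — sample covariance matrix, S[i,j] = (1/(n-1)) · Σ_k (x_{k,i} - mean_i) · (x_{k,j} - mean_j), divisor n-1 = 4:
  S[U,U] = ((4.4)·(4.4) + (2.4)·(2.4) + (0.4)·(0.4) + (-3.6)·(-3.6) + (-3.6)·(-3.6)) / 4 = 51.2/4 = 12.8
  S[U,V] = ((4.4)·(-1.6) + (2.4)·(0.4) + (0.4)·(0.4) + (-3.6)·(2.4) + (-3.6)·(-1.6)) / 4 = -8.8/4 = -2.2
  S[V,V] = ((-1.6)·(-1.6) + (0.4)·(0.4) + (0.4)·(0.4) + (2.4)·(2.4) + (-1.6)·(-1.6)) / 4 = 11.2/4 = 2.8
  S = [[12.8, -2.2],
 [-2.2, 2.8]].

Step 3 — invert S. det(S) = 12.8·2.8 - (-2.2)² = 31.
  S^{-1} = (1/det) · [[d, -b], [-b, a]] = [[0.0903, 0.071],
 [0.071, 0.4129]].

Step 4 — quadratic form (x̄ - mu_0)^T · S^{-1} · (x̄ - mu_0):
  S^{-1} · (x̄ - mu_0) = (-0.1161, -0.9484),
  (x̄ - mu_0)^T · [...] = (0.6)·(-0.1161) + (-2.4)·(-0.9484) = 2.2065.

Step 5 — scale by n: T² = 5 · 2.2065 = 11.0323.

T² ≈ 11.0323


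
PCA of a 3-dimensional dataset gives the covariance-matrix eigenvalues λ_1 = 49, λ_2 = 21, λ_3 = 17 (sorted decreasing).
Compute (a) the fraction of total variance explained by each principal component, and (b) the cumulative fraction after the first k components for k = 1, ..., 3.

Step 1 — total variance = trace(Sigma) = Σ λ_i = 49 + 21 + 17 = 87.

Step 2 — fraction explained by component i = λ_i / Σ λ:
  PC1: 49/87 = 0.5632
  PC2: 21/87 = 0.2414
  PC3: 17/87 = 0.1954

Step 3 — cumulative fraction after k components = (λ_1 + ... + λ_k) / Σ λ:
  k = 1: 49/87 = 0.5632
  k = 2: (49 + 21)/87 = 70/87 = 0.8046
  k = 3: (49 + 21 + 17)/87 = 87/87 = 1

Summary (fraction, with percent):

explained: PC1 0.5632 (56.32%), PC2 0.2414 (24.14%), PC3 0.1954 (19.54%);  cumulative: 0.5632, 0.8046, 1


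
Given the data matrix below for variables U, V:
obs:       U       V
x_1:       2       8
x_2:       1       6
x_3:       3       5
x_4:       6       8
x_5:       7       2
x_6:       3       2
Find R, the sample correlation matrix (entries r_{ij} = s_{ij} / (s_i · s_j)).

Step 1 — column means:
  mean(U) = (2 + 1 + 3 + 6 + 7 + 3) / 6 = 22/6 = 3.6667
  mean(V) = (8 + 6 + 5 + 8 + 2 + 2) / 6 = 31/6 = 5.1667

Step 2 — sample variances and covariances s[i,j] = (1/(n-1)) · Σ_k (x_{k,i} - mean_i) · (x_{k,j} - mean_j), with n-1 = 5:
  s[U,U] = ((-1.6667)·(-1.6667) + (-2.6667)·(-2.6667) + (-0.6667)·(-0.6667) + (2.3333)·(2.3333) + (3.3333)·(3.3333) + (-0.6667)·(-0.6667)) / 5 = 27.3333/5 = 5.4667
  s[U,V] = ((-1.6667)·(2.8333) + (-2.6667)·(0.8333) + (-0.6667)·(-0.1667) + (2.3333)·(2.8333) + (3.3333)·(-3.1667) + (-0.6667)·(-3.1667)) / 5 = -8.6667/5 = -1.7333
  s[V,V] = ((2.8333)·(2.8333) + (0.8333)·(0.8333) + (-0.1667)·(-0.1667) + (2.8333)·(2.8333) + (-3.1667)·(-3.1667) + (-3.1667)·(-3.1667)) / 5 = 36.8333/5 = 7.3667
  Sample standard deviations s_i = √(s[i,i]):
  s(U) = √(5.4667) = 2.3381
  s(V) = √(7.3667) = 2.7142

Step 3 — r_{ij} = s_{ij} / (s_i · s_j):
  r[U,U] = 1 (diagonal).
  r[U,V] = -1.7333 / (2.3381 · 2.7142) = -1.7333 / 6.346 = -0.2731
  r[V,V] = 1 (diagonal).

R is symmetric with unit diagonal. Assembling:

R = [[1, -0.2731],
 [-0.2731, 1]]


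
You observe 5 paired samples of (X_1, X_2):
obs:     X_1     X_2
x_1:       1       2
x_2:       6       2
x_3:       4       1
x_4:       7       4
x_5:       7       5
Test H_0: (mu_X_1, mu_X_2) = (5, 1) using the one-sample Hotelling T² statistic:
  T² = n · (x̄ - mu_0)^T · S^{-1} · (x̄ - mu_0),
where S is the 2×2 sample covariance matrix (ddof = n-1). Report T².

Step 1 — sample mean vector:
  mean(X_1) = (1 + 6 + 4 + 7 + 7) / 5 = 25/5 = 5
  mean(X_2) = (2 + 2 + 1 + 4 + 5) / 5 = 14/5 = 2.8
  x̄ = (5, 2.8),  deviation x̄ - mu_0 = (5, 2.8) - (5, 1) = (0, 1.8).

Step 2 — sample covariance matrix, S[i,j] = (1/(n-1)) · Σ_k (x_{k,i} - mean_i) · (x_{k,j} - mean_j), divisor n-1 = 4:
  S[X_1,X_1] = ((-4)·(-4) + (1)·(1) + (-1)·(-1) + (2)·(2) + (2)·(2)) / 4 = 26/4 = 6.5
  S[X_1,X_2] = ((-4)·(-0.8) + (1)·(-0.8) + (-1)·(-1.8) + (2)·(1.2) + (2)·(2.2)) / 4 = 11/4 = 2.75
  S[X_2,X_2] = ((-0.8)·(-0.8) + (-0.8)·(-0.8) + (-1.8)·(-1.8) + (1.2)·(1.2) + (2.2)·(2.2)) / 4 = 10.8/4 = 2.7
  S = [[6.5, 2.75],
 [2.75, 2.7]].

Step 3 — invert S. det(S) = 6.5·2.7 - (2.75)² = 9.9875.
  S^{-1} = (1/det) · [[d, -b], [-b, a]] = [[0.2703, -0.2753],
 [-0.2753, 0.6508]].

Step 4 — quadratic form (x̄ - mu_0)^T · S^{-1} · (x̄ - mu_0):
  S^{-1} · (x̄ - mu_0) = (-0.4956, 1.1715),
  (x̄ - mu_0)^T · [...] = (0)·(-0.4956) + (1.8)·(1.1715) = 2.1086.

Step 5 — scale by n: T² = 5 · 2.1086 = 10.5432.

T² ≈ 10.5432


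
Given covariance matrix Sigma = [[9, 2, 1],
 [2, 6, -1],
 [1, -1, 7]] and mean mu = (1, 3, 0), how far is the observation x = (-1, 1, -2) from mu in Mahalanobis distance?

Step 1 — centre the observation: (x - mu) = (-2, -2, -2).

Step 2 — invert Sigma (cofactor / det for 3×3, or solve directly):
  Sigma^{-1} = [[0.1239, -0.0453, -0.0242],
 [-0.0453, 0.1873, 0.0332],
 [-0.0242, 0.0332, 0.1511]].

Step 3 — form the quadratic (x - mu)^T · Sigma^{-1} · (x - mu):
  Sigma^{-1} · (x - mu) = (-0.1088, -0.3505, -0.3202).
  (x - mu)^T · [Sigma^{-1} · (x - mu)] = (-2)·(-0.1088) + (-2)·(-0.3505) + (-2)·(-0.3202) = 1.5589.

Step 4 — take square root: d = √(1.5589) ≈ 1.2486.

d(x, mu) = √(1.5589) ≈ 1.2486


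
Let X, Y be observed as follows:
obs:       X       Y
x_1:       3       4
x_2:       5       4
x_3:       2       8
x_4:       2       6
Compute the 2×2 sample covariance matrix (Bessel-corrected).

Step 1 — column means:
  mean(X) = (3 + 5 + 2 + 2) / 4 = 12/4 = 3
  mean(Y) = (4 + 4 + 8 + 6) / 4 = 22/4 = 5.5

Step 2 — sample covariance S[i,j] = (1/(n-1)) · Σ_k (x_{k,i} - mean_i) · (x_{k,j} - mean_j), with n-1 = 3.
  S[X,X] = ((0)·(0) + (2)·(2) + (-1)·(-1) + (-1)·(-1)) / 3 = 6/3 = 2
  S[X,Y] = ((0)·(-1.5) + (2)·(-1.5) + (-1)·(2.5) + (-1)·(0.5)) / 3 = -6/3 = -2
  S[Y,Y] = ((-1.5)·(-1.5) + (-1.5)·(-1.5) + (2.5)·(2.5) + (0.5)·(0.5)) / 3 = 11/3 = 3.6667

S is symmetric (S[j,i] = S[i,j]). Assembling:

S = [[2, -2],
 [-2, 3.6667]]


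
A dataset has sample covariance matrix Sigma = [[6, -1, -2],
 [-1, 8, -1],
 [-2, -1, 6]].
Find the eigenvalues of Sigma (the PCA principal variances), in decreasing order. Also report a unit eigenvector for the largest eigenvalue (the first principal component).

Step 1 — characteristic polynomial p(λ) = det(λI - Sigma) = λ³ - tr·λ² + c_1·λ - det, where tr = trace, c_1 = sum of the principal 2×2 minors, det = det(Sigma):
  tr = 6 + 8 + 6 = 20,
  c_1 = (6·8 - (-1)²) + (6·6 - (-2)²) + (8·6 - (-1)²) = 47 + 32 + 47 = 126,
  det = 6·(8·6 - (-1)²) - (-1)·((-1)·6 - (-1)·(-2)) + (-2)·((-1)·(-1) - 8·(-2)) = 6·(47) - (-1)·(-8) + (-2)·(17) = 240.
  So p(λ) = λ³ - 20λ² + 126λ - 240.
Step 2 — look for an integer root (rational root theorem: any rational root is an integer divisor of 240). Testing λ = 8:
  p(8) = 512 - 1280 + 1008 - 240 = 0  ✓
  Dividing out (λ - 8): p(λ) = (λ - 8)(λ² - 12λ + 30).
Step 3 — remaining eigenvalues from the quadratic λ² - 12λ + 30 = 0:
  Δ = 12² - 4·30 = 144 - 120 = 24,  λ = (12 ± √24)/2 = (12 ± 4.899)/2 ≈ 8.4495 or 3.5505.
  Sorted: λ_1 = 8.4495,  λ_2 = 8,  λ_3 = 3.5505  (check: sum = 20 = tr ✓).

Step 4 — unit eigenvector for λ_1 ≈ 8.4495: v spans the null space of (Sigma - λ_1 I), whose rows are
  r_1 = (-2.4495, -1, -2),  r_2 = (-1, -0.4495, -1),  r_3 = (-2, -1, -2.4495).
  v is orthogonal to every row, so take v ∝ r_1 × r_2 = ((-1)·(-1) - (-2)·(-0.4495), (-2)·(-1) - (-2.4495)·(-1), (-2.4495)·(-0.4495) - (-1)·(-1)) ≈ (0.101, -0.4495, 0.101).
  Let u = (0.101, -0.4495, 0.101).
  ||u|| = √((0.101)² + (-0.4495)² + (0.101)²) = √(0.2225) ≈ 0.4716,  v_1 = u/||u|| ≈ (0.2142, -0.953, 0.2142) (||v_1|| = 1).

λ_1 = 8.4495,  λ_2 = 8,  λ_3 = 3.5505;  v_1 ≈ (0.2142, -0.953, 0.2142)


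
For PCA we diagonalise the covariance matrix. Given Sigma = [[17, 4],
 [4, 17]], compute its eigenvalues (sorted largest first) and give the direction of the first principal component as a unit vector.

Step 1 — characteristic polynomial of 2×2 Sigma:
  det(Sigma - λI) = λ² - trace · λ + det = 0.
  trace = 17 + 17 = 34, det = 17·17 - (4)² = 273.
Step 2 — discriminant:
  Δ = trace² - 4·det = 1156 - 1092 = 64.
Step 3 — eigenvalues:
  λ = (trace ± √Δ)/2 = (34 ± 8)/2,
  λ_1 = 21,  λ_2 = 13.

Step 4 — unit eigenvector for λ_1: solve (Sigma - λ_1 I)v = 0. First row:
  (17 - 21)·v_x + (4)·v_y = 0, i.e. (-4)·v_x + (4)·v_y = 0,
  so v ∝ (b, λ_1 - a) = (4, 4) = u.
  ||u|| = √((4)² + (4)²) = √(32) ≈ 5.6569,
  v_1 = u/||u|| ≈ (0.7071, 0.7071) (||v_1|| = 1).

λ_1 = 21,  λ_2 = 13;  v_1 ≈ (0.7071, 0.7071)


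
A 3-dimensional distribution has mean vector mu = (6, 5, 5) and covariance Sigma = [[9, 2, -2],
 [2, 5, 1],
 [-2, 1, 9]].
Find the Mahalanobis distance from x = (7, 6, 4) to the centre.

Step 1 — centre the observation: (x - mu) = (1, 1, -1).

Step 2 — invert Sigma (cofactor / det for 3×3, or solve directly):
  Sigma^{-1} = [[0.1325, -0.0602, 0.0361],
 [-0.0602, 0.2319, -0.0392],
 [0.0361, -0.0392, 0.1235]].

Step 3 — form the quadratic (x - mu)^T · Sigma^{-1} · (x - mu):
  Sigma^{-1} · (x - mu) = (0.0361, 0.2108, -0.1265).
  (x - mu)^T · [Sigma^{-1} · (x - mu)] = (1)·(0.0361) + (1)·(0.2108) + (-1)·(-0.1265) = 0.3735.

Step 4 — take square root: d = √(0.3735) ≈ 0.6111.

d(x, mu) = √(0.3735) ≈ 0.6111


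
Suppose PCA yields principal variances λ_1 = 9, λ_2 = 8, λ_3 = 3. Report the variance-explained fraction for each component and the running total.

Step 1 — total variance = trace(Sigma) = Σ λ_i = 9 + 8 + 3 = 20.

Step 2 — fraction explained by component i = λ_i / Σ λ:
  PC1: 9/20 = 0.45
  PC2: 8/20 = 0.4
  PC3: 3/20 = 0.15

Step 3 — cumulative fraction after k components = (λ_1 + ... + λ_k) / Σ λ:
  k = 1: 9/20 = 0.45
  k = 2: (9 + 8)/20 = 17/20 = 0.85
  k = 3: (9 + 8 + 3)/20 = 20/20 = 1

Summary (fraction, with percent):

explained: PC1 0.45 (45%), PC2 0.4 (40%), PC3 0.15 (15%);  cumulative: 0.45, 0.85, 1


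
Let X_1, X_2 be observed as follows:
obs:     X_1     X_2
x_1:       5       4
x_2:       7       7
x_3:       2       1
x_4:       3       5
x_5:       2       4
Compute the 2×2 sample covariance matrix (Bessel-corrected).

Step 1 — column means:
  mean(X_1) = (5 + 7 + 2 + 3 + 2) / 5 = 19/5 = 3.8
  mean(X_2) = (4 + 7 + 1 + 5 + 4) / 5 = 21/5 = 4.2

Step 2 — sample covariance S[i,j] = (1/(n-1)) · Σ_k (x_{k,i} - mean_i) · (x_{k,j} - mean_j), with n-1 = 4.
  S[X_1,X_1] = ((1.2)·(1.2) + (3.2)·(3.2) + (-1.8)·(-1.8) + (-0.8)·(-0.8) + (-1.8)·(-1.8)) / 4 = 18.8/4 = 4.7
  S[X_1,X_2] = ((1.2)·(-0.2) + (3.2)·(2.8) + (-1.8)·(-3.2) + (-0.8)·(0.8) + (-1.8)·(-0.2)) / 4 = 14.2/4 = 3.55
  S[X_2,X_2] = ((-0.2)·(-0.2) + (2.8)·(2.8) + (-3.2)·(-3.2) + (0.8)·(0.8) + (-0.2)·(-0.2)) / 4 = 18.8/4 = 4.7

S is symmetric (S[j,i] = S[i,j]). Assembling:

S = [[4.7, 3.55],
 [3.55, 4.7]]


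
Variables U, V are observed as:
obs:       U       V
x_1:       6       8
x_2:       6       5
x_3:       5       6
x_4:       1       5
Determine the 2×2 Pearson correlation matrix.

Step 1 — column means:
  mean(U) = (6 + 6 + 5 + 1) / 4 = 18/4 = 4.5
  mean(V) = (8 + 5 + 6 + 5) / 4 = 24/4 = 6

Step 2 — sample variances and covariances s[i,j] = (1/(n-1)) · Σ_k (x_{k,i} - mean_i) · (x_{k,j} - mean_j), with n-1 = 3:
  s[U,U] = ((1.5)·(1.5) + (1.5)·(1.5) + (0.5)·(0.5) + (-3.5)·(-3.5)) / 3 = 17/3 = 5.6667
  s[U,V] = ((1.5)·(2) + (1.5)·(-1) + (0.5)·(0) + (-3.5)·(-1)) / 3 = 5/3 = 1.6667
  s[V,V] = ((2)·(2) + (-1)·(-1) + (0)·(0) + (-1)·(-1)) / 3 = 6/3 = 2
  Sample standard deviations s_i = √(s[i,i]):
  s(U) = √(5.6667) = 2.3805
  s(V) = √(2) = 1.4142

Step 3 — r_{ij} = s_{ij} / (s_i · s_j):
  r[U,U] = 1 (diagonal).
  r[U,V] = 1.6667 / (2.3805 · 1.4142) = 1.6667 / 3.3665 = 0.4951
  r[V,V] = 1 (diagonal).

R is symmetric with unit diagonal. Assembling:

R = [[1, 0.4951],
 [0.4951, 1]]
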